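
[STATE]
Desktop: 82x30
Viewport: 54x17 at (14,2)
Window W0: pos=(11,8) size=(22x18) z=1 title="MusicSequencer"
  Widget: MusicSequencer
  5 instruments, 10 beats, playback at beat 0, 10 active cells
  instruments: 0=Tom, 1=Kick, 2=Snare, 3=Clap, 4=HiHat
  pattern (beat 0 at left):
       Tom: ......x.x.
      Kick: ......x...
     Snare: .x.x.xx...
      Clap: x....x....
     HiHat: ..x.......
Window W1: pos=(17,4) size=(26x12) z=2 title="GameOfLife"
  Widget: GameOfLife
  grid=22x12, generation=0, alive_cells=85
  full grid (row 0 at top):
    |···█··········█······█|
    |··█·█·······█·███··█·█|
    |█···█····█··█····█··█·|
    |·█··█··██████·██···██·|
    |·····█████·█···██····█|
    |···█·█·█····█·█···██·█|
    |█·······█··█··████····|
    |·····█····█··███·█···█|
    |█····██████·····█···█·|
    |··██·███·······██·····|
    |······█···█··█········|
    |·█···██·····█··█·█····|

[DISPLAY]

                                                      
                                                      
   ┏━━━━━━━━━━━━━━━━━━━━━━━━┓                         
   ┃ GameOfLife             ┃                         
   ┠────────────────────────┨                         
   ┃Gen: 0                  ┃                         
━━━┃█···█····█··█····█··█·  ┃                         
usi┃·█··█··██████·██···██·  ┃                         
───┃·····█████·█···██····█  ┃                         
   ┃···█·█·█····█·█···██·█  ┃                         
 To┃█·······█··█··████····  ┃                         
Kic┃·····█····█··███·█···█  ┃                         
nar┃█····██████·····█···█·  ┃                         
Cla┗━━━━━━━━━━━━━━━━━━━━━━━━┛                         
iHat··█·······    ┃                                   
                  ┃                                   
                  ┃                                   


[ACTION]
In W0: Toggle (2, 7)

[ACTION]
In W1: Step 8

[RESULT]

                                                      
                                                      
   ┏━━━━━━━━━━━━━━━━━━━━━━━━┓                         
   ┃ GameOfLife             ┃                         
   ┠────────────────────────┨                         
   ┃Gen: 8                  ┃                         
━━━┃···█·█·······█·███·█··  ┃                         
usi┃····█·······█·······█·  ┃                         
───┃····██········██···██·  ┃                         
   ┃····██········██·█·██·  ┃                         
 To┃····█·██··········█···  ┃                         
Kic┃··················███·  ┃                         
nar┃····█··············██·  ┃                         
Cla┗━━━━━━━━━━━━━━━━━━━━━━━━┛                         
iHat··█·······    ┃                                   
                  ┃                                   
                  ┃                                   


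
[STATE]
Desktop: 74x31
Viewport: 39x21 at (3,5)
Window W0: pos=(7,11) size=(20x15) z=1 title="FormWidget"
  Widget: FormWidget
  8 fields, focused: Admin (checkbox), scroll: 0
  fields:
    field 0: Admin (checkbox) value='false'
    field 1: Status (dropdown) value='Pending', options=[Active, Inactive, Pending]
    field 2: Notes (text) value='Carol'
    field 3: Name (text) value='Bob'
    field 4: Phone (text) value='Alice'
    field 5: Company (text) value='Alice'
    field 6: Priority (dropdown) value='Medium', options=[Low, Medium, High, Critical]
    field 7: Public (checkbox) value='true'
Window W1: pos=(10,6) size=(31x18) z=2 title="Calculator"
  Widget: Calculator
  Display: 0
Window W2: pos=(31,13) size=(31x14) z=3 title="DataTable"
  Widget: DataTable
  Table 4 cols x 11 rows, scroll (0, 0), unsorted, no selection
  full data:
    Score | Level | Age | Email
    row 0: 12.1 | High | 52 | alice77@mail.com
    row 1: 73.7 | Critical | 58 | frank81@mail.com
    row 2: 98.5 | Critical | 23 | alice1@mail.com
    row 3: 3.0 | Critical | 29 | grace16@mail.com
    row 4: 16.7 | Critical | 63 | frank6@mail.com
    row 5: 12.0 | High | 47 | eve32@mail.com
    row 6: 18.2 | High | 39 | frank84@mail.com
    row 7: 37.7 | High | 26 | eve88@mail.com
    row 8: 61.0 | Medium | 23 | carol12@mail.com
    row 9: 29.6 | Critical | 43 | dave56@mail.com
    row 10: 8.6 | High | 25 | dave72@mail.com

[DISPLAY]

                                       
       ┏━━━━━━━━━━━━━━━━━━━━━━━━━━━━━┓ 
       ┃ Calculator                  ┃ 
       ┠─────────────────────────────┨ 
       ┃                            0┃ 
       ┃┌───┬───┬───┬───┐            ┃ 
    ┏━━┃│ 7 │ 8 │ 9 │ ÷ │            ┃ 
    ┃ F┃├───┼───┼───┼───┤            ┃ 
    ┠──┃│ 4 │ 5 │ 6 │ × │   ┏━━━━━━━━━━
    ┃> ┃├───┼───┼───┼───┤   ┃ DataTable
    ┃  ┃│ 1 │ 2 │ 3 │ - │   ┠──────────
    ┃  ┃├───┼───┼───┼───┤   ┃Score│Leve
    ┃  ┃│ 0 │ . │ = │ + │   ┃─────┼────
    ┃  ┃├───┼───┼───┼───┤   ┃12.1 │High
    ┃  ┃│ C │ MC│ MR│ M+│   ┃73.7 │Crit
    ┃  ┃└───┴───┴───┴───┘   ┃98.5 │Crit
    ┃  ┃                    ┃3.0  │Crit
    ┃  ┃                    ┃16.7 │Crit
    ┃  ┗━━━━━━━━━━━━━━━━━━━━┃12.0 │High
    ┃                  ┃    ┃18.2 │High
    ┗━━━━━━━━━━━━━━━━━━┛    ┃37.7 │High


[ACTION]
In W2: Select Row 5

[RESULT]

                                       
       ┏━━━━━━━━━━━━━━━━━━━━━━━━━━━━━┓ 
       ┃ Calculator                  ┃ 
       ┠─────────────────────────────┨ 
       ┃                            0┃ 
       ┃┌───┬───┬───┬───┐            ┃ 
    ┏━━┃│ 7 │ 8 │ 9 │ ÷ │            ┃ 
    ┃ F┃├───┼───┼───┼───┤            ┃ 
    ┠──┃│ 4 │ 5 │ 6 │ × │   ┏━━━━━━━━━━
    ┃> ┃├───┼───┼───┼───┤   ┃ DataTable
    ┃  ┃│ 1 │ 2 │ 3 │ - │   ┠──────────
    ┃  ┃├───┼───┼───┼───┤   ┃Score│Leve
    ┃  ┃│ 0 │ . │ = │ + │   ┃─────┼────
    ┃  ┃├───┼───┼───┼───┤   ┃12.1 │High
    ┃  ┃│ C │ MC│ MR│ M+│   ┃73.7 │Crit
    ┃  ┃└───┴───┴───┴───┘   ┃98.5 │Crit
    ┃  ┃                    ┃3.0  │Crit
    ┃  ┃                    ┃16.7 │Crit
    ┃  ┗━━━━━━━━━━━━━━━━━━━━┃>2.0 │High
    ┃                  ┃    ┃18.2 │High
    ┗━━━━━━━━━━━━━━━━━━┛    ┃37.7 │High


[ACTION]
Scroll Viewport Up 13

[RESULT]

                                       
                                       
                                       
                                       
                                       
                                       
       ┏━━━━━━━━━━━━━━━━━━━━━━━━━━━━━┓ 
       ┃ Calculator                  ┃ 
       ┠─────────────────────────────┨ 
       ┃                            0┃ 
       ┃┌───┬───┬───┬───┐            ┃ 
    ┏━━┃│ 7 │ 8 │ 9 │ ÷ │            ┃ 
    ┃ F┃├───┼───┼───┼───┤            ┃ 
    ┠──┃│ 4 │ 5 │ 6 │ × │   ┏━━━━━━━━━━
    ┃> ┃├───┼───┼───┼───┤   ┃ DataTable
    ┃  ┃│ 1 │ 2 │ 3 │ - │   ┠──────────
    ┃  ┃├───┼───┼───┼───┤   ┃Score│Leve
    ┃  ┃│ 0 │ . │ = │ + │   ┃─────┼────
    ┃  ┃├───┼───┼───┼───┤   ┃12.1 │High
    ┃  ┃│ C │ MC│ MR│ M+│   ┃73.7 │Crit
    ┃  ┃└───┴───┴───┴───┘   ┃98.5 │Crit


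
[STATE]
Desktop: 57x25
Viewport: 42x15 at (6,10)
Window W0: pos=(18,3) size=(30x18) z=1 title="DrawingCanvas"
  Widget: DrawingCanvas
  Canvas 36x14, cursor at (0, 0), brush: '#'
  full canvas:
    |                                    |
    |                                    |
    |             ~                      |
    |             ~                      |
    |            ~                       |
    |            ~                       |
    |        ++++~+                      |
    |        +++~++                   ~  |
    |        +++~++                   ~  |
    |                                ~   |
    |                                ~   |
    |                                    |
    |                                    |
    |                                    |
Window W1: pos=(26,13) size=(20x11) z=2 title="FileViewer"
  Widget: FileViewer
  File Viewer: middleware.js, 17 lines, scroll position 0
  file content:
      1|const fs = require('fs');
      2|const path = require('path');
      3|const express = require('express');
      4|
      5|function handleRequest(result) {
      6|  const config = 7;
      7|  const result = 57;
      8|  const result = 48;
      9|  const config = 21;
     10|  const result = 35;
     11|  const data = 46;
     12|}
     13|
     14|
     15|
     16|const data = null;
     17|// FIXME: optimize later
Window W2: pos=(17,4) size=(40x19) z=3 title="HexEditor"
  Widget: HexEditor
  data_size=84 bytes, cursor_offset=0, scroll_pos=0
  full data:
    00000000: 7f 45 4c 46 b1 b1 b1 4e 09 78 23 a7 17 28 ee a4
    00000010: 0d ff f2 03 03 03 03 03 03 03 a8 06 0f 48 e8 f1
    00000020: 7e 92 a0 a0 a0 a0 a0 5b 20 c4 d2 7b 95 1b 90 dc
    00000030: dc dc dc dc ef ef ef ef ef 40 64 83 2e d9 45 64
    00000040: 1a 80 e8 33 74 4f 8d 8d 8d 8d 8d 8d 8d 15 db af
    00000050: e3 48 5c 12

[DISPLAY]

           ┃00000030  dc dc dc dc ef ef ef
           ┃00000040  1a 80 e8 33 74 4f 8d
           ┃00000050  e3 48 5c 12         
           ┃                              
           ┃                              
           ┃                              
           ┃                              
           ┃                              
           ┃                              
           ┃                              
           ┃                              
           ┃                              
           ┗━━━━━━━━━━━━━━━━━━━━━━━━━━━━━━
                    ┗━━━━━━━━━━━━━━━━━━┛  
                                          


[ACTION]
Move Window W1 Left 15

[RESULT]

           ┃00000030  dc dc dc dc ef ef ef
           ┃00000040  1a 80 e8 33 74 4f 8d
           ┃00000050  e3 48 5c 12         
     ┏━━━━━┃                              
     ┃ File┃                              
     ┠─────┃                              
     ┃const┃                              
     ┃const┃                              
     ┃const┃                              
     ┃     ┃                              
     ┃funct┃                              
     ┃  con┃                              
     ┃  con┗━━━━━━━━━━━━━━━━━━━━━━━━━━━━━━
     ┗━━━━━━━━━━━━━━━━━━┛                 
                                          


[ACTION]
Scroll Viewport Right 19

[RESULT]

  ┃00000030  dc dc dc dc ef ef ef ef  ef ┃
  ┃00000040  1a 80 e8 33 74 4f 8d 8d  8d ┃
  ┃00000050  e3 48 5c 12                 ┃
━━┃                                      ┃
le┃                                      ┃
──┃                                      ┃
st┃                                      ┃
st┃                                      ┃
st┃                                      ┃
  ┃                                      ┃
ct┃                                      ┃
on┃                                      ┃
on┗━━━━━━━━━━━━━━━━━━━━━━━━━━━━━━━━━━━━━━┛
━━━━━━━━━━━━━━━┛                          
                                          


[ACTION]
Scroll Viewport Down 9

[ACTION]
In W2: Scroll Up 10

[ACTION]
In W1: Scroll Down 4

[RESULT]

  ┃00000030  dc dc dc dc ef ef ef ef  ef ┃
  ┃00000040  1a 80 e8 33 74 4f 8d 8d  8d ┃
  ┃00000050  e3 48 5c 12                 ┃
━━┃                                      ┃
le┃                                      ┃
──┃                                      ┃
ct┃                                      ┃
on┃                                      ┃
on┃                                      ┃
on┃                                      ┃
on┃                                      ┃
on┃                                      ┃
on┗━━━━━━━━━━━━━━━━━━━━━━━━━━━━━━━━━━━━━━┛
━━━━━━━━━━━━━━━┛                          
                                          


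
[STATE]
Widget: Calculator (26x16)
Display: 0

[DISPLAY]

                         0
┌───┬───┬───┬───┐         
│ 7 │ 8 │ 9 │ ÷ │         
├───┼───┼───┼───┤         
│ 4 │ 5 │ 6 │ × │         
├───┼───┼───┼───┤         
│ 1 │ 2 │ 3 │ - │         
├───┼───┼───┼───┤         
│ 0 │ . │ = │ + │         
├───┼───┼───┼───┤         
│ C │ MC│ MR│ M+│         
└───┴───┴───┴───┘         
                          
                          
                          
                          


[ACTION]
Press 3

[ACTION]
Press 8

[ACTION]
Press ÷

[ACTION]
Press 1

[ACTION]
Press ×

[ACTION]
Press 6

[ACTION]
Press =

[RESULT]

                       228
┌───┬───┬───┬───┐         
│ 7 │ 8 │ 9 │ ÷ │         
├───┼───┼───┼───┤         
│ 4 │ 5 │ 6 │ × │         
├───┼───┼───┼───┤         
│ 1 │ 2 │ 3 │ - │         
├───┼───┼───┼───┤         
│ 0 │ . │ = │ + │         
├───┼───┼───┼───┤         
│ C │ MC│ MR│ M+│         
└───┴───┴───┴───┘         
                          
                          
                          
                          


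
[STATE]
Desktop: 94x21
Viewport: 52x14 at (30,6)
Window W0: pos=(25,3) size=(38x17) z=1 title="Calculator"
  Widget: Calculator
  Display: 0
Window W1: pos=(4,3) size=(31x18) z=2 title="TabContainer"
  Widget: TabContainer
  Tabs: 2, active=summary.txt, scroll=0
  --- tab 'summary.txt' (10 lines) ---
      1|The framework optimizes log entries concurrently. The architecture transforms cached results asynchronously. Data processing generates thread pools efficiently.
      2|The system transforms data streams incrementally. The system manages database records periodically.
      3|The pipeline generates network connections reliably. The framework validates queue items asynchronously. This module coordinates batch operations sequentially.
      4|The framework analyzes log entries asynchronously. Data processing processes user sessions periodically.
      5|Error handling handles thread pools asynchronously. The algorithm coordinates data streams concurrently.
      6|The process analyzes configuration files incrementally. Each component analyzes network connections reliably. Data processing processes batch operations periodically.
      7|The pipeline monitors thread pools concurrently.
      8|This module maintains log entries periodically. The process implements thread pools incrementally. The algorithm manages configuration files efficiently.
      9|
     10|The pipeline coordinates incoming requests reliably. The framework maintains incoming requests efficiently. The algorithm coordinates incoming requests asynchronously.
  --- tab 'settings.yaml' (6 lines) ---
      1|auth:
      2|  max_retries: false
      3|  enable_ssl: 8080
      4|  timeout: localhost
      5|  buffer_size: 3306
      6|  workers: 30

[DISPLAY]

aml ┃                          0┃                   
────┃───┬───┐                   ┃                   
og e┃ 9 │ ÷ │                   ┃                   
a st┃───┼───┤                   ┃                   
twor┃ 6 │ × │                   ┃                   
g en┃───┼───┤                   ┃                   
read┃ 3 │ - │                   ┃                   
igur┃───┼───┤                   ┃                   
ead ┃ = │ + │                   ┃                   
 ent┃───┼───┤                   ┃                   
    ┃ MR│ M+│                   ┃                   
inco┃───┴───┘                   ┃                   
    ┃                           ┃                   
    ┃━━━━━━━━━━━━━━━━━━━━━━━━━━━┛                   


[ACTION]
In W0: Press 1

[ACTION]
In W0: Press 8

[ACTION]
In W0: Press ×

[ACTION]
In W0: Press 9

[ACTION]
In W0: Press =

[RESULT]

aml ┃                        162┃                   
────┃───┬───┐                   ┃                   
og e┃ 9 │ ÷ │                   ┃                   
a st┃───┼───┤                   ┃                   
twor┃ 6 │ × │                   ┃                   
g en┃───┼───┤                   ┃                   
read┃ 3 │ - │                   ┃                   
igur┃───┼───┤                   ┃                   
ead ┃ = │ + │                   ┃                   
 ent┃───┼───┤                   ┃                   
    ┃ MR│ M+│                   ┃                   
inco┃───┴───┘                   ┃                   
    ┃                           ┃                   
    ┃━━━━━━━━━━━━━━━━━━━━━━━━━━━┛                   


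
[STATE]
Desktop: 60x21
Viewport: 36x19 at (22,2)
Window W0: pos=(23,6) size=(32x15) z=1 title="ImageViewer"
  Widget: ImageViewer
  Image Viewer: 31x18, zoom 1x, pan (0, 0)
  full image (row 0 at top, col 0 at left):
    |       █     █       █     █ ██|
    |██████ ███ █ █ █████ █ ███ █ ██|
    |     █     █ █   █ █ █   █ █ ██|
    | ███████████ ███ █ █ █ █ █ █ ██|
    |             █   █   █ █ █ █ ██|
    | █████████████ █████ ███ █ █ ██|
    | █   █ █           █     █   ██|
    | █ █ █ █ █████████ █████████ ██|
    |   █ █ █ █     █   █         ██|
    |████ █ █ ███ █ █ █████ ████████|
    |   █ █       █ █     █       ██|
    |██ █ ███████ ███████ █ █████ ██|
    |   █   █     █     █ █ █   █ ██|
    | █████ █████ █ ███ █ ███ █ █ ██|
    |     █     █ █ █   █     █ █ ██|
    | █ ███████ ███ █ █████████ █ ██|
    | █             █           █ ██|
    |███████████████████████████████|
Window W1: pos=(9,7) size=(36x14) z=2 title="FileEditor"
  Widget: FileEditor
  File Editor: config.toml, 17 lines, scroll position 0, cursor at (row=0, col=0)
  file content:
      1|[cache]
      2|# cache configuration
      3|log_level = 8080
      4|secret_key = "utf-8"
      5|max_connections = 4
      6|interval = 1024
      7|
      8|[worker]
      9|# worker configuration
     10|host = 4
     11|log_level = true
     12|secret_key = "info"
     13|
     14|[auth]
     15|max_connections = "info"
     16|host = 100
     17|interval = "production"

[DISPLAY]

                                    
                                    
                                    
                                    
 ┏━━━━━━━━━━━━━━━━━━━━━━━━━━━━━━┓   
━━━━━━━━━━━━━━━━━━━━━━┓         ┃   
                      ┃─────────┨   
──────────────────────┨█     █ █┃   
                     ▲┃█ ███ █ █┃   
iguration            █┃█   █ █ █┃   
8080                 ░┃█ █ █ █ █┃   
 "utf-8"             ░┃█ █ █ █ █┃   
ons = 4              ░┃███ █ █ █┃   
024                  ░┃    █   █┃   
                     ░┃███████ █┃   
                     ░┃        █┃   
figuration           ░┃█ ███████┃   
                     ▼┃█       █┃   
━━━━━━━━━━━━━━━━━━━━━━┛━━━━━━━━━┛   


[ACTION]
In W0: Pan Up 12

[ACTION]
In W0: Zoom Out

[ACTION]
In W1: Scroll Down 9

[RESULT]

                                    
                                    
                                    
                                    
 ┏━━━━━━━━━━━━━━━━━━━━━━━━━━━━━━┓   
━━━━━━━━━━━━━━━━━━━━━━┓         ┃   
                      ┃─────────┨   
──────────────────────┨█     █ █┃   
                     ▲┃█ ███ █ █┃   
figuration           ░┃█   █ █ █┃   
                     ░┃█ █ █ █ █┃   
true                 ░┃█ █ █ █ █┃   
 "info"              ░┃███ █ █ █┃   
                     ░┃    █   █┃   
                     ░┃███████ █┃   
ons = "info"         ░┃        █┃   
                     █┃█ ███████┃   
production"          ▼┃█       █┃   
━━━━━━━━━━━━━━━━━━━━━━┛━━━━━━━━━┛   


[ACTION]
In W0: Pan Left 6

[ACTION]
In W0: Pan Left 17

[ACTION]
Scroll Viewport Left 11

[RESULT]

                                    
                                    
                                    
                                    
            ┏━━━━━━━━━━━━━━━━━━━━━━━
━━━━━━━━━━━━━━━━━━━━━━━━━━━━━━━━━┓  
FileEditor                       ┃──
─────────────────────────────────┨█ 
worker]                         ▲┃█ 
 worker configuration           ░┃█ 
ost = 4                         ░┃█ 
og_level = true                 ░┃█ 
ecret_key = "info"              ░┃██
                                ░┃  
auth]                           ░┃██
ax_connections = "info"         ░┃  
ost = 100                       █┃█ 
nterval = "production"          ▼┃█ 
━━━━━━━━━━━━━━━━━━━━━━━━━━━━━━━━━┛━━


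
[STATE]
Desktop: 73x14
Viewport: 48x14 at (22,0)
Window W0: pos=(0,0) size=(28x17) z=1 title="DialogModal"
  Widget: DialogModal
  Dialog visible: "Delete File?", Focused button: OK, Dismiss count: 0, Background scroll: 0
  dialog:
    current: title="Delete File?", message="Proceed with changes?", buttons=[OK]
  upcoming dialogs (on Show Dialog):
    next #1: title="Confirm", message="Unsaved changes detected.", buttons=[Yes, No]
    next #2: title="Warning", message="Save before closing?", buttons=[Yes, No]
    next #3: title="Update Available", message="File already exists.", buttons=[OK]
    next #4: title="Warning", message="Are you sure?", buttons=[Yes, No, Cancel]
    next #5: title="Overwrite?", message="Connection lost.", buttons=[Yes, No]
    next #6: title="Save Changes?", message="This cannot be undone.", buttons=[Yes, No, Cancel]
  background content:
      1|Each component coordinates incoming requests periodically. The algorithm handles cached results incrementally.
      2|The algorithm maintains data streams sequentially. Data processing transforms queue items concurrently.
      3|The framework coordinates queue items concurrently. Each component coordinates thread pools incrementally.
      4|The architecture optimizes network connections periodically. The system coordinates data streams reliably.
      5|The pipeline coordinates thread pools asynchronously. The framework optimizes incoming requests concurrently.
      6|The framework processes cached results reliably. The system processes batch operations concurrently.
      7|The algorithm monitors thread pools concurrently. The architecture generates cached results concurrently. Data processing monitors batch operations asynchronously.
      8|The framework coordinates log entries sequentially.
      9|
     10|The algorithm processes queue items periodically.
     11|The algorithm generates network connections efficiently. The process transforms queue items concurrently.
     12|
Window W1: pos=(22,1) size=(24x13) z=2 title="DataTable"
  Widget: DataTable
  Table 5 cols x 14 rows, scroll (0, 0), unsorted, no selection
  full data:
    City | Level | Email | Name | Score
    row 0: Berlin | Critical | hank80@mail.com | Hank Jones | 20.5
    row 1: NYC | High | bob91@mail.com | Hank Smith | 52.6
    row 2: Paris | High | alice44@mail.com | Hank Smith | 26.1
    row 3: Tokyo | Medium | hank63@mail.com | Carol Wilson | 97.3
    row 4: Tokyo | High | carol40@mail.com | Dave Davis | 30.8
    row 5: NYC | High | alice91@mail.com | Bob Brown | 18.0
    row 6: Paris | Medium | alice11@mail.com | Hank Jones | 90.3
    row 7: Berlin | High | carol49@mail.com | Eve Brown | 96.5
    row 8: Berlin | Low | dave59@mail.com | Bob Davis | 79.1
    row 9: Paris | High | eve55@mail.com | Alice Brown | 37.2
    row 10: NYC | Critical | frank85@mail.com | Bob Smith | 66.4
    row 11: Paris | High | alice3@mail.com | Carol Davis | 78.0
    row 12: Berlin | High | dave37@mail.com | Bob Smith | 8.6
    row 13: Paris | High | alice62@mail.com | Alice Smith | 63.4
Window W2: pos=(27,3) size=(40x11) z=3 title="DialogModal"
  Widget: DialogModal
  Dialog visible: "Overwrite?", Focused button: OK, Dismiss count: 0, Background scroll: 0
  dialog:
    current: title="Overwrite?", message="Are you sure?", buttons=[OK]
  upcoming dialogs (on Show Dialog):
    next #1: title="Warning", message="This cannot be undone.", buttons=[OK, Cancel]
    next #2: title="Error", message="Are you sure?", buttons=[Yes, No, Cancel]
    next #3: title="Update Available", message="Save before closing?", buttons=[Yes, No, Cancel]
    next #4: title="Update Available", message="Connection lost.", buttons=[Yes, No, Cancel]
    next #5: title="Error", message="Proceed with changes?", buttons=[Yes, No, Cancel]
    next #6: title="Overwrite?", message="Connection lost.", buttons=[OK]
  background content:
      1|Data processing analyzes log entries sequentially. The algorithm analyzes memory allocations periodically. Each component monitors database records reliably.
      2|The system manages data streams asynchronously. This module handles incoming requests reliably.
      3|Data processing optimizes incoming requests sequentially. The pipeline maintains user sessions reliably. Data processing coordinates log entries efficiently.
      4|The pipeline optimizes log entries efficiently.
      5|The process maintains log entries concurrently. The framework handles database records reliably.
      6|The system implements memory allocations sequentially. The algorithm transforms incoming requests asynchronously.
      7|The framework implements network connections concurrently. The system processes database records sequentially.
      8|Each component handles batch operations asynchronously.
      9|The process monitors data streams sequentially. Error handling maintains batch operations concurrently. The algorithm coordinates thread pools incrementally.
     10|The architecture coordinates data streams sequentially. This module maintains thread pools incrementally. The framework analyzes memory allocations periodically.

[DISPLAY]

━━━━━┓                                          
┏━━━━━━━━━━━━━━━━━━━━━━┓                        
┃ DataTable            ┃                        
┠────┏━━━━━━━━━━━━━━━━━━━━━━━━━━━━━━━━━━━━━━┓   
┃City┃ DialogModal                          ┃   
┃────┠──────────────────────────────────────┨   
┃Berl┃Data processing analyzes log entries s┃   
┃NYC ┃The system┌───────────────┐eams asynch┃   
┃Pari┃Data proce│   Overwrite?  │ncoming req┃   
┃Toky┃The pipeli│ Are you sure? │entries eff┃   
┃Toky┃The proces│      [OK]     │ntries conc┃   
┃NYC ┃The system└───────────────┘y allocatio┃   
┃Pari┃The framework implements network conne┃   
┗━━━━┗━━━━━━━━━━━━━━━━━━━━━━━━━━━━━━━━━━━━━━┛   


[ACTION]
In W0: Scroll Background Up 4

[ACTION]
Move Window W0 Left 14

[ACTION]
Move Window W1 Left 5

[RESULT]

━━━━━┓                                          
━━━━━━━━━━━━━━━━━━┓                             
aTable            ┃                             
─────┏━━━━━━━━━━━━━━━━━━━━━━━━━━━━━━━━━━━━━━┓   
  │Le┃ DialogModal                          ┃   
──┼──┠──────────────────────────────────────┨   
in│Cr┃Data processing analyzes log entries s┃   
  │Hi┃The system┌───────────────┐eams asynch┃   
s │Hi┃Data proce│   Overwrite?  │ncoming req┃   
o │Me┃The pipeli│ Are you sure? │entries eff┃   
o │Hi┃The proces│      [OK]     │ntries conc┃   
  │Hi┃The system└───────────────┘y allocatio┃   
s │Me┃The framework implements network conne┃   
━━━━━┗━━━━━━━━━━━━━━━━━━━━━━━━━━━━━━━━━━━━━━┛   


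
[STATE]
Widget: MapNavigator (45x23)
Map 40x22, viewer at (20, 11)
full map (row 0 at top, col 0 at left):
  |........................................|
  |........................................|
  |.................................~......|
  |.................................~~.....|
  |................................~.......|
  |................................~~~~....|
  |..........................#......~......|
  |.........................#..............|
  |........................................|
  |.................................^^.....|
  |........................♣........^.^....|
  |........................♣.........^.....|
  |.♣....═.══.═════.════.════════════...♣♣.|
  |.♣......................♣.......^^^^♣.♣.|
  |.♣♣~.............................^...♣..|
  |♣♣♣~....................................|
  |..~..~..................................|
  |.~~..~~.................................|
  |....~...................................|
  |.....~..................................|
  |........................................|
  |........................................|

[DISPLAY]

  ........................................   
  ........................................   
  .................................~......   
  .................................~~.....   
  ................................~.......   
  ................................~~~~....   
  ..........................#......~......   
  .........................#..............   
  ........................................   
  .................................^^.....   
  ........................♣........^.^....   
  ....................@...♣.........^.....   
  .♣....═.══.═════.════.════════════...♣♣.   
  .♣......................♣.......^^^^♣.♣.   
  .♣♣~.............................^...♣..   
  ♣♣♣~....................................   
  ..~..~..................................   
  .~~..~~.................................   
  ....~...................................   
  .....~..................................   
  ........................................   
  ........................................   
                                             


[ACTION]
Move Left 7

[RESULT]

         ....................................
         ....................................
         .................................~..
         .................................~~.
         ................................~...
         ................................~~~~
         ..........................#......~..
         .........................#..........
         ....................................
         .................................^^.
         ........................♣........^.^
         .............@..........♣.........^.
         .♣....═.══.═════.════.════════════..
         .♣......................♣.......^^^^
         .♣♣~.............................^..
         ♣♣♣~................................
         ..~..~..............................
         .~~..~~.............................
         ....~...............................
         .....~..............................
         ....................................
         ....................................
                                             


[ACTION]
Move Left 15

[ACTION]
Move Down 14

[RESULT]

                      .......................
                      .......................
                      .♣....═.══.═════.════.═
                      .♣.....................
                      .♣♣~...................
                      ♣♣♣~...................
                      ..~..~.................
                      .~~..~~................
                      ....~..................
                      .....~.................
                      .......................
                      @......................
                                             
                                             
                                             
                                             
                                             
                                             
                                             
                                             
                                             
                                             
                                             


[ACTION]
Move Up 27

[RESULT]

                                             
                                             
                                             
                                             
                                             
                                             
                                             
                                             
                                             
                                             
                                             
                      @......................
                      .......................
                      .......................
                      .......................
                      .......................
                      .......................
                      .......................
                      .......................
                      .......................
                      .......................
                      .......................
                      .......................


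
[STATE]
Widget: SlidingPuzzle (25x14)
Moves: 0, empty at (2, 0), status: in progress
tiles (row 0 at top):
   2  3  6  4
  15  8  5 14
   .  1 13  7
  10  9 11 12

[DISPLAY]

┌────┬────┬────┬────┐    
│  2 │  3 │  6 │  4 │    
├────┼────┼────┼────┤    
│ 15 │  8 │  5 │ 14 │    
├────┼────┼────┼────┤    
│    │  1 │ 13 │  7 │    
├────┼────┼────┼────┤    
│ 10 │  9 │ 11 │ 12 │    
└────┴────┴────┴────┘    
Moves: 0                 
                         
                         
                         
                         


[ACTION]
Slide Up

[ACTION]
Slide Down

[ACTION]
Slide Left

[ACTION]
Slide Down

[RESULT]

┌────┬────┬────┬────┐    
│  2 │  3 │  6 │  4 │    
├────┼────┼────┼────┤    
│ 15 │    │  5 │ 14 │    
├────┼────┼────┼────┤    
│  1 │  8 │ 13 │  7 │    
├────┼────┼────┼────┤    
│ 10 │  9 │ 11 │ 12 │    
└────┴────┴────┴────┘    
Moves: 4                 
                         
                         
                         
                         
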